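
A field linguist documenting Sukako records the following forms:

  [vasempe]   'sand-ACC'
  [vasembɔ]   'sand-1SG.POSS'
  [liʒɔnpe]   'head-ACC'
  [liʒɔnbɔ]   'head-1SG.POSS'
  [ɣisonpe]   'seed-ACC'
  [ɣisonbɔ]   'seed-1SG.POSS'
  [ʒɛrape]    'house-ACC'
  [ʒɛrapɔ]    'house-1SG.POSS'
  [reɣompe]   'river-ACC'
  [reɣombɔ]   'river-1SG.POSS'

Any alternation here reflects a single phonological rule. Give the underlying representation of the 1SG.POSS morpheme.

The 1SG.POSS suffix surfaces as [-bɔ] and [-pɔ], depending on the final segment of the stem.
By contrast the ACC suffix keeps its initial [p] throughout — that segment must be underlying.
The 1SG.POSS suffix is therefore /-bɔ/ underlyingly, with post-vocalic devoicing: voiced stops become voiceless after a vowel.

/-bɔ/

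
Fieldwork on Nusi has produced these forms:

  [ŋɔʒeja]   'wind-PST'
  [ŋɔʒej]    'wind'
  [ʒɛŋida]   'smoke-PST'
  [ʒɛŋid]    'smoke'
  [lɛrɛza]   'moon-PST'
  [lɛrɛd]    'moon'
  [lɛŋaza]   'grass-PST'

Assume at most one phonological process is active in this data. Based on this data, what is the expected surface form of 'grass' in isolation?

[lɛŋad]

In [lɛrɛza] and [lɛrɛd] the final segment of 'moon' alternates: [z] ~ [d].
But 'smoke' keeps [d] in both environments ([ʒɛŋida], [ʒɛŋid]), so there is no rule changing /d/ to [z] before the PST suffix.
The alternation reflects word-final hardening: voiced fricatives become stops word-finally. /z/ is underlying.
The one attested form of 'grass', [lɛŋaza], shows underlying /lɛŋaz/. Applying the same rule word-finally gives [lɛŋad].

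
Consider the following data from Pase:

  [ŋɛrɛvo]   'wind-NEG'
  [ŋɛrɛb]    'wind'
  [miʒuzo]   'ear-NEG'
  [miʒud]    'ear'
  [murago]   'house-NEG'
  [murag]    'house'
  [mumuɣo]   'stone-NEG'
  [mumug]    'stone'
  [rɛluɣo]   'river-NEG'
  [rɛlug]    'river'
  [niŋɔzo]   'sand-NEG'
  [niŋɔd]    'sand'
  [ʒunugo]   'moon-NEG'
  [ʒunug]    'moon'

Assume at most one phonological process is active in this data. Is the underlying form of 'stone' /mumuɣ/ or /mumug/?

The root 'stone' surfaces as [mumuɣo] and [mumug], with a stem-final [ɣ] ~ [g] alternation.
If /g/ were underlying and a rule turned it into [ɣ] before the NEG suffix, 'house' would also alternate; but it has [g] in both [murago] and [murag].
The underlying segment must be /ɣ/; voiced fricatives become stops word-finally, yielding [g] there.

/mumuɣ/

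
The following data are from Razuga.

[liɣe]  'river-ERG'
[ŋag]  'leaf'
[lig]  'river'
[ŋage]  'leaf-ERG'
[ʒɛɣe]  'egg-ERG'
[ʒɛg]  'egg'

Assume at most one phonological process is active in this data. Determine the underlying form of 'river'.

The stem for 'river' ends in [ɣ] in [liɣe] but [g] in [lig].
But 'leaf' keeps [g] in both environments ([ŋage], [ŋag]), so there is no rule changing /g/ to [ɣ] before the ERG suffix.
Therefore /ɣ/ is basic and [g] is derived by word-final hardening (voiced fricatives become stops word-finally).
The underlying form of 'river' is therefore /liɣ/.

/liɣ/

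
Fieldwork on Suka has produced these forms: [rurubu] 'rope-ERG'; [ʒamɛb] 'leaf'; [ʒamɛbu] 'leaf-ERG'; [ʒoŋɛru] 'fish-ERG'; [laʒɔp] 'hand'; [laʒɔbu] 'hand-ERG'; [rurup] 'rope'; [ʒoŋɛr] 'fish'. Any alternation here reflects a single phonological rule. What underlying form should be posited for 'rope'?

/rurup/

The stem for 'rope' ends in [b] in [rurubu] but [p] in [rurup].
The stem 'leaf' ([ʒamɛbu], [ʒamɛb]) shows [b] unchanged in both environments, so [b] cannot be basic with [p] derived in isolation.
So /p/ is underlying, and a rule of intervocalic voicing — voiceless stops become voiced between vowels — gives [b].
So 'rope' = /rurup/.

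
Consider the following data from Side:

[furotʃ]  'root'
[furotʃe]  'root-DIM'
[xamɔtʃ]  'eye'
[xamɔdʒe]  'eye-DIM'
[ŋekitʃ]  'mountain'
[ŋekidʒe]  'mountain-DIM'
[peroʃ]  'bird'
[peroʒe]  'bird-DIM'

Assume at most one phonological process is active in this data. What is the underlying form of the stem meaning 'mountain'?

/ŋekidʒ/

In [ŋekitʃ] and [ŋekidʒe] the final segment of 'mountain' alternates: [tʃ] ~ [dʒ].
But 'root' keeps [tʃ] in both environments ([furotʃ], [furotʃe]), so there is no rule changing /tʃ/ to [dʒ] before the DIM suffix.
Therefore /dʒ/ is basic and [tʃ] is derived by word-final obstruent devoicing (voiced obstruents become voiceless word-finally).
So 'mountain' = /ŋekidʒ/.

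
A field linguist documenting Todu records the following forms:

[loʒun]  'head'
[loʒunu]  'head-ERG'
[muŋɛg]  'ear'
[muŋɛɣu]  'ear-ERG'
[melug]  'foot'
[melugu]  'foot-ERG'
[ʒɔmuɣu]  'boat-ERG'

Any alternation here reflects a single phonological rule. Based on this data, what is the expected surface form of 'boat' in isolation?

The stem for 'ear' ends in [g] in [muŋɛg] but [ɣ] in [muŋɛɣu].
The stem 'foot' ([melug], [melugu]) shows [g] unchanged in both environments, so [g] cannot be basic with [ɣ] derived before the ERG suffix.
The underlying segment must be /ɣ/; voiced fricatives become stops word-finally, yielding [g] there.
From [ʒɔmuɣu] the stem 'boat' is /ʒɔmuɣ/; word-finally this yields [ʒɔmug].

[ʒɔmug]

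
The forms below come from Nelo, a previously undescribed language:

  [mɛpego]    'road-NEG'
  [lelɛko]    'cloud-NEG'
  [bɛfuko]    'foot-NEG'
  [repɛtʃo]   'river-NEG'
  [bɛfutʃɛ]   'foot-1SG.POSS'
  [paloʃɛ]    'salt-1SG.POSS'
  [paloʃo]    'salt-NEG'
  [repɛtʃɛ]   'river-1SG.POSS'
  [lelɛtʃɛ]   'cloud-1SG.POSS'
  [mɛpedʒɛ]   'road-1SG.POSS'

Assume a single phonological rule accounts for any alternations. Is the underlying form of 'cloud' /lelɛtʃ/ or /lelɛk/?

/lelɛk/

The stem for 'cloud' ends in [k] in [lelɛko] but [tʃ] in [lelɛtʃɛ].
But 'river' keeps [tʃ] in both environments ([repɛtʃo], [repɛtʃɛ]), so there is no rule changing /tʃ/ to [k] before the NEG suffix.
So /k/ is underlying, and a rule of palatalization before a front vowel — /k/ and /g/ become palato-alveolar [tʃ] and [dʒ] before a front vowel — gives [tʃ].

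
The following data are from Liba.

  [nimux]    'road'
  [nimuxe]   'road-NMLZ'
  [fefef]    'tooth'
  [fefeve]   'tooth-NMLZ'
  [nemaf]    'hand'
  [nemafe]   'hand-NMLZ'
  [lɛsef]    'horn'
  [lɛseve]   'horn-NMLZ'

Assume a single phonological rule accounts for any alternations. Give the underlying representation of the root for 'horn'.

In [lɛsef] and [lɛseve] the final segment of 'horn' alternates: [f] ~ [v].
If /f/ were underlying and a rule turned it into [v] before the NMLZ suffix, 'hand' would also alternate; but it has [f] in both [nemaf] and [nemafe].
So /v/ is underlying, and a rule of word-final obstruent devoicing — voiced obstruents become voiceless word-finally — gives [f].

/lɛsev/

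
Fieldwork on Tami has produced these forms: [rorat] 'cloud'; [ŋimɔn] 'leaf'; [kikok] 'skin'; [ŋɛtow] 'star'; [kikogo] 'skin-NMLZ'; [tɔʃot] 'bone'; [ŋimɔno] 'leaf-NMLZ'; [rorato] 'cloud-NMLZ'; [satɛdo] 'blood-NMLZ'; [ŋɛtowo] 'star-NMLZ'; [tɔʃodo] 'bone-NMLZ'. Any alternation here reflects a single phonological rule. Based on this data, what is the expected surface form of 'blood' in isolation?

[satɛt]

The stem for 'bone' ends in [d] in [tɔʃodo] but [t] in [tɔʃot].
But 'cloud' keeps [t] in both environments ([rorato], [rorat]), so there is no rule changing /t/ to [d] before the NMLZ suffix.
Therefore /d/ is basic and [t] is derived by word-final obstruent devoicing (voiced obstruents become voiceless word-finally).
The one attested form of 'blood', [satɛdo], shows underlying /satɛd/. Applying the same rule word-finally gives [satɛt].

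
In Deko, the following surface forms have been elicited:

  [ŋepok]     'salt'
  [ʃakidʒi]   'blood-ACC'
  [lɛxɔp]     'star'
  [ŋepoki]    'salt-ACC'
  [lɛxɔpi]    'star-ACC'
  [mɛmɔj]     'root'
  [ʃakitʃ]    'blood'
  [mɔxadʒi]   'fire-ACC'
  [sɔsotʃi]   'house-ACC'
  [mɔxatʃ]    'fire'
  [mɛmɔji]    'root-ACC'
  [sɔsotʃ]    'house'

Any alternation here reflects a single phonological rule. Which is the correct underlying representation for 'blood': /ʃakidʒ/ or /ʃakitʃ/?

The stem for 'blood' ends in [dʒ] in [ʃakidʒi] but [tʃ] in [ʃakitʃ].
The stem 'house' ([sɔsotʃi], [sɔsotʃ]) shows [tʃ] unchanged in both environments, so [tʃ] cannot be basic with [dʒ] derived before the ACC suffix.
The underlying segment must be /dʒ/; voiced obstruents become voiceless word-finally, yielding [tʃ] there.

/ʃakidʒ/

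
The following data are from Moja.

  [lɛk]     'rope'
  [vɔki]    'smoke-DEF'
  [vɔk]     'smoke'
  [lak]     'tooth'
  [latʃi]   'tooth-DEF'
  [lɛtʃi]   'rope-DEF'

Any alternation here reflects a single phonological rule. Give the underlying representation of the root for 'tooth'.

/latʃ/

'tooth' shows [k] ~ [tʃ] at the end of the stem ([lak] vs [latʃi]).
But 'smoke' keeps [k] in both environments ([vɔk], [vɔki]), so there is no rule changing /k/ to [tʃ] before the DEF suffix.
So /tʃ/ is underlying, and a rule of depalatalization — palato-alveolar /tʃ/ becomes [k] when no front vowel follows — gives [k].
Hence 'tooth' is /latʃ/ underlyingly.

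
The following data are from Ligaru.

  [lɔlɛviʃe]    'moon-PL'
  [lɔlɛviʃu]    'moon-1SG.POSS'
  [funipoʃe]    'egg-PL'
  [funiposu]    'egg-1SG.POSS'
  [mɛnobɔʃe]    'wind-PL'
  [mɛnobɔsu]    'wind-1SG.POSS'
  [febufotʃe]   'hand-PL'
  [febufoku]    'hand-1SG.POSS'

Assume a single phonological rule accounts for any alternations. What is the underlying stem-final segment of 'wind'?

/s/

The stem for 'wind' ends in [ʃ] in [mɛnobɔʃe] but [s] in [mɛnobɔsu].
The stem 'moon' ([lɔlɛviʃe], [lɔlɛviʃu]) shows [ʃ] unchanged in both environments, so [ʃ] cannot be basic with [s] derived before the 1SG.POSS suffix.
The underlying segment must be /s/; /k/ and /s/ become palato-alveolar [tʃ] and [ʃ] before a front vowel, yielding [ʃ] there.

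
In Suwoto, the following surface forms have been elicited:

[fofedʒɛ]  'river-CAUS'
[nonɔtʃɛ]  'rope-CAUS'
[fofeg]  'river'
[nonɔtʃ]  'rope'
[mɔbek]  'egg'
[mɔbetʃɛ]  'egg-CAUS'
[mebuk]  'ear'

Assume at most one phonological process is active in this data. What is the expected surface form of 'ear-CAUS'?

[mebutʃɛ]

In [mɔbek] and [mɔbetʃɛ] the final segment of 'egg' alternates: [k] ~ [tʃ].
Compare 'rope', with invariant [tʃ] in [nonɔtʃ] and [nonɔtʃɛ]: an analysis with underlying /tʃ/ and a rule producing [k] in isolation would wrongly predict alternation here too.
The underlying segment must be /k/; /k/ and /g/ become palato-alveolar [tʃ] and [dʒ] before a front vowel, yielding [tʃ] there.
From [mebuk] the stem 'ear' is /mebuk/; before a front vowel this yields [mebutʃɛ].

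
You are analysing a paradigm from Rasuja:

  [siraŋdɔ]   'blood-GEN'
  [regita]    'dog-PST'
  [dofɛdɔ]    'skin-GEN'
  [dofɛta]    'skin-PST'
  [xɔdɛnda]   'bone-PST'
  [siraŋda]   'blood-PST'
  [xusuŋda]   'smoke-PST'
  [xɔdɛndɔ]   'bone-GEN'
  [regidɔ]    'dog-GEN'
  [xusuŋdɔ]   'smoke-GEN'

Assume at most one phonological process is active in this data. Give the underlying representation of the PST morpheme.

/-ta/

The PST suffix surfaces as [-da] and [-ta], depending on the final segment of the stem.
By contrast the GEN suffix keeps its initial [d] throughout — that segment must be underlying.
The PST suffix is therefore /-ta/ underlyingly, with post-nasal voicing: voiceless stops become voiced after a nasal.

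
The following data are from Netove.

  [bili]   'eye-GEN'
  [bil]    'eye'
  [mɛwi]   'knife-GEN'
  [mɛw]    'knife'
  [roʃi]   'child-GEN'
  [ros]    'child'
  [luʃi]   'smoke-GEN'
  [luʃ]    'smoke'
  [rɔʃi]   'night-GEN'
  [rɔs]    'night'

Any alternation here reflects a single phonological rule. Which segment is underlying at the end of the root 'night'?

The stem for 'night' ends in [ʃ] in [rɔʃi] but [s] in [rɔs].
The stem 'smoke' ([luʃi], [luʃ]) shows [ʃ] unchanged in both environments, so [ʃ] cannot be basic with [s] derived in isolation.
The underlying segment must be /s/; /s/ becomes palato-alveolar [ʃ] before a front vowel, yielding [ʃ] there.

/s/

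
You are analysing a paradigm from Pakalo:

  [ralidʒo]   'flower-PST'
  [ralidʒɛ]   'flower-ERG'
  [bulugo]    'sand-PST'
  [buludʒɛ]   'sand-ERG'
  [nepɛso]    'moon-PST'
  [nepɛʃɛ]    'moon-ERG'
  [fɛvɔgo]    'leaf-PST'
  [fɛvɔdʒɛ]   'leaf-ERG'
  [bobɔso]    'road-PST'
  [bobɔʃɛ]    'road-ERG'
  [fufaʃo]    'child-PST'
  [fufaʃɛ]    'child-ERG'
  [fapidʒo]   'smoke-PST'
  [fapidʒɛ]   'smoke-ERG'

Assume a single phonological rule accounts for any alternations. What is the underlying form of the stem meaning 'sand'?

/bulug/

'sand' shows [g] ~ [dʒ] at the end of the stem ([bulugo] vs [buludʒɛ]).
If /dʒ/ were underlying and a rule turned it into [g] before the PST suffix, 'flower' would also alternate; but it has [dʒ] in both [ralidʒo] and [ralidʒɛ].
The underlying segment must be /g/; /g/ and /s/ become palato-alveolar [dʒ] and [ʃ] before a front vowel, yielding [dʒ] there.
So 'sand' = /bulug/.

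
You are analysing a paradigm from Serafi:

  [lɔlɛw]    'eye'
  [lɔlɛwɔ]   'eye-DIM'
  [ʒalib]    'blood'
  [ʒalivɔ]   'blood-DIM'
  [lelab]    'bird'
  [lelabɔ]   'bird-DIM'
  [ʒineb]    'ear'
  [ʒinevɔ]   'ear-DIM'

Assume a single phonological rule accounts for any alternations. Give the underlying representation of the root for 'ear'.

/ʒinev/

The stem for 'ear' ends in [b] in [ʒineb] but [v] in [ʒinevɔ].
Compare 'bird', with invariant [b] in [lelab] and [lelabɔ]: an analysis with underlying /b/ and a rule producing [v] before the DIM suffix would wrongly predict alternation here too.
So /v/ is underlying, and a rule of word-final hardening — voiced fricatives become stops word-finally — gives [b].
The underlying form of 'ear' is therefore /ʒinev/.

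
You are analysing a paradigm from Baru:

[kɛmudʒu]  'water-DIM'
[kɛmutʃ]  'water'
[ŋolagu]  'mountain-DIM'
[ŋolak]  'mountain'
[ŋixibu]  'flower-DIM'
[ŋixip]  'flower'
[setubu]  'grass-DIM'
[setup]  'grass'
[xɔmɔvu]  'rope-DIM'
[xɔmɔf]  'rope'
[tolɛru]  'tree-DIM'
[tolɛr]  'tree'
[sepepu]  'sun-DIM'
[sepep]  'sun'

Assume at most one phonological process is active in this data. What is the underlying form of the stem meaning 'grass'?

The stem for 'grass' ends in [b] in [setubu] but [p] in [setup].
Compare 'sun', with invariant [p] in [sepepu] and [sepep]: an analysis with underlying /p/ and a rule producing [b] before the DIM suffix would wrongly predict alternation here too.
So /b/ is underlying, and a rule of word-final obstruent devoicing — voiced obstruents become voiceless word-finally — gives [p].
Hence 'grass' is /setub/ underlyingly.

/setub/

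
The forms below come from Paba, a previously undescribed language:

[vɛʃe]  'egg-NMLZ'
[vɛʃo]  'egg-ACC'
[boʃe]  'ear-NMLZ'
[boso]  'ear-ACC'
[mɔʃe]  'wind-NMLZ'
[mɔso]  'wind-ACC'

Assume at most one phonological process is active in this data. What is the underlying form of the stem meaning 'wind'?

/mɔs/

The root 'wind' surfaces as [mɔʃe] and [mɔso], with a stem-final [ʃ] ~ [s] alternation.
The stem 'egg' ([vɛʃe], [vɛʃo]) shows [ʃ] unchanged in both environments, so [ʃ] cannot be basic with [s] derived before the ACC suffix.
Therefore /s/ is basic and [ʃ] is derived by palatalization before a front vowel (/s/ becomes palato-alveolar [ʃ] before a front vowel).
So 'wind' = /mɔs/.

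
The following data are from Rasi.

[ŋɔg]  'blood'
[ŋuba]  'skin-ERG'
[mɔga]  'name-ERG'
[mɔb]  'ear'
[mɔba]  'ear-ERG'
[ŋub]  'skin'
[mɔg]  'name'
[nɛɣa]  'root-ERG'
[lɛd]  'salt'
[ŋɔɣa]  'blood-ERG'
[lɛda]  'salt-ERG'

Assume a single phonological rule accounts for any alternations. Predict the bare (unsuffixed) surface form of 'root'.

In [ŋɔɣa] and [ŋɔg] the final segment of 'blood' alternates: [ɣ] ~ [g].
Compare 'name', with invariant [g] in [mɔga] and [mɔg]: an analysis with underlying /g/ and a rule producing [ɣ] before the ERG suffix would wrongly predict alternation here too.
The underlying segment must be /ɣ/; voiced fricatives become stops word-finally, yielding [g] there.
From [nɛɣa] the stem 'root' is /nɛɣ/; word-finally this yields [nɛg].

[nɛg]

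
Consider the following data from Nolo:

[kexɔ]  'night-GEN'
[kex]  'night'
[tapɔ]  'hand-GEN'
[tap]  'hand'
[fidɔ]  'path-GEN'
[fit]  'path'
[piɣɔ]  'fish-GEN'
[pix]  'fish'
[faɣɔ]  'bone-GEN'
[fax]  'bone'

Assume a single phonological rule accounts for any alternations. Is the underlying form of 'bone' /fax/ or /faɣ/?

'bone' shows [ɣ] ~ [x] at the end of the stem ([faɣɔ] vs [fax]).
If /x/ were underlying and a rule turned it into [ɣ] before the GEN suffix, 'night' would also alternate; but it has [x] in both [kexɔ] and [kex].
Therefore /ɣ/ is basic and [x] is derived by word-final obstruent devoicing (voiced obstruents become voiceless word-finally).

/faɣ/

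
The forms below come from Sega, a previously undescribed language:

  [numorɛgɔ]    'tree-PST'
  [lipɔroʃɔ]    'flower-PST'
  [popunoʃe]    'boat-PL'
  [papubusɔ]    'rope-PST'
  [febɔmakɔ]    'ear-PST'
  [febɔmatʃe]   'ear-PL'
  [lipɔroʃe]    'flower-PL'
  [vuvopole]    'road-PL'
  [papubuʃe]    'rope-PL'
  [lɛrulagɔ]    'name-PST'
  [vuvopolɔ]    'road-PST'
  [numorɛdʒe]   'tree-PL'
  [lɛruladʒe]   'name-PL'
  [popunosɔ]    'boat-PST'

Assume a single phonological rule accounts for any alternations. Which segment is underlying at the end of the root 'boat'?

In [popunoʃe] and [popunosɔ] the final segment of 'boat' alternates: [ʃ] ~ [s].
If /ʃ/ were underlying and a rule turned it into [s] before the PST suffix, 'flower' would also alternate; but it has [ʃ] in both [lipɔroʃe] and [lipɔroʃɔ].
The alternation reflects palatalization before a front vowel: /k/, /g/ and /s/ become palato-alveolar [tʃ], [dʒ] and [ʃ] before a front vowel. /s/ is underlying.

/s/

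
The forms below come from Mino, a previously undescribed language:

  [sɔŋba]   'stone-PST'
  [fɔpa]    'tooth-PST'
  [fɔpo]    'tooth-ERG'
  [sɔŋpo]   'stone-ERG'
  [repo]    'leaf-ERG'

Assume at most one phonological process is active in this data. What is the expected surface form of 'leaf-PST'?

[repa]

The PST suffix surfaces as [-ba] and [-pa], depending on the final segment of the stem.
The ERG suffix, which begins with [p], is invariant after every stem; so [p] is not altered by any rule here.
So the underlying form is /-ba/, and voiced stops become voiceless after a vowel.
After 'leaf', which ends in a vowel, the suffix surfaces as [-pa], giving [repa].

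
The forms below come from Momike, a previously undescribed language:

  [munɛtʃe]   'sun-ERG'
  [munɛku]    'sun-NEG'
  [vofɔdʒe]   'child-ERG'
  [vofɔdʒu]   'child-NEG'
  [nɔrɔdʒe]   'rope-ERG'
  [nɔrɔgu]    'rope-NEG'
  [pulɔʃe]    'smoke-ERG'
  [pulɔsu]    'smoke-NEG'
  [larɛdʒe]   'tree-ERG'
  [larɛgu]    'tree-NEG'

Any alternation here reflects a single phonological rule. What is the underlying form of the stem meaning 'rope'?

/nɔrɔg/

The root 'rope' surfaces as [nɔrɔdʒe] and [nɔrɔgu], with a stem-final [dʒ] ~ [g] alternation.
The stem 'child' ([vofɔdʒe], [vofɔdʒu]) shows [dʒ] unchanged in both environments, so [dʒ] cannot be basic with [g] derived before the NEG suffix.
The underlying segment must be /g/; /k/, /g/ and /s/ become palato-alveolar [tʃ], [dʒ] and [ʃ] before a front vowel, yielding [dʒ] there.
The underlying form of 'rope' is therefore /nɔrɔg/.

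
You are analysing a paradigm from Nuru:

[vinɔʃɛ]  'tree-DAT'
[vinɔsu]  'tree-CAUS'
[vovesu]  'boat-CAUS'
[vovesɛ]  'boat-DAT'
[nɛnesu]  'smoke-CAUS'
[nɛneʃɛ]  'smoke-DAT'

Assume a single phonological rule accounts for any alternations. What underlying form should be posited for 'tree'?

The root 'tree' surfaces as [vinɔsu] and [vinɔʃɛ], with a stem-final [s] ~ [ʃ] alternation.
If /s/ were underlying and a rule turned it into [ʃ] before the DAT suffix, 'boat' would also alternate; but it has [s] in both [vovesu] and [vovesɛ].
The alternation reflects depalatalization: palato-alveolar /ʃ/ becomes [s] when no front vowel follows. /ʃ/ is underlying.
The underlying form of 'tree' is therefore /vinɔʃ/.

/vinɔʃ/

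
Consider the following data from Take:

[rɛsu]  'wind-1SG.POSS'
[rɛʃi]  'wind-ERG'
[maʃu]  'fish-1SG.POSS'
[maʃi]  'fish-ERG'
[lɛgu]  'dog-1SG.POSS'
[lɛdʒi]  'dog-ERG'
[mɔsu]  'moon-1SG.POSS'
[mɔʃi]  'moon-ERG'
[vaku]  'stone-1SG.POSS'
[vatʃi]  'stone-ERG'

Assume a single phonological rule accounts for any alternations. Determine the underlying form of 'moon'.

/mɔs/

The root 'moon' surfaces as [mɔsu] and [mɔʃi], with a stem-final [s] ~ [ʃ] alternation.
The stem 'fish' ([maʃu], [maʃi]) shows [ʃ] unchanged in both environments, so [ʃ] cannot be basic with [s] derived before the 1SG.POSS suffix.
So /s/ is underlying, and a rule of palatalization before a front vowel — /k/, /g/ and /s/ become palato-alveolar [tʃ], [dʒ] and [ʃ] before a front vowel — gives [ʃ].
The underlying form of 'moon' is therefore /mɔs/.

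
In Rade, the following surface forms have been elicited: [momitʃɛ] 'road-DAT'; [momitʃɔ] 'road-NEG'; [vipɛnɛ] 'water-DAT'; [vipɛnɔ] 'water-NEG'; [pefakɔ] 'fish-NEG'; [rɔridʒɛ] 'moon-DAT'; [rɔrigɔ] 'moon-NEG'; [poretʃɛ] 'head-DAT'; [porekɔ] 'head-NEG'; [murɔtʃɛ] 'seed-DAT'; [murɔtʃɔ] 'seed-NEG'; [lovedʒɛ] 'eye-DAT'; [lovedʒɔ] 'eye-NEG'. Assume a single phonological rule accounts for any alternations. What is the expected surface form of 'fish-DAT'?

The stem for 'head' ends in [tʃ] in [poretʃɛ] but [k] in [porekɔ].
Compare 'seed', with invariant [tʃ] in [murɔtʃɛ] and [murɔtʃɔ]: an analysis with underlying /tʃ/ and a rule producing [k] before the NEG suffix would wrongly predict alternation here too.
The underlying segment must be /k/; /k/ and /g/ become palato-alveolar [tʃ] and [dʒ] before a front vowel, yielding [tʃ] there.
From [pefakɔ] the stem 'fish' is /pefak/; before a front vowel this yields [pefatʃɛ].

[pefatʃɛ]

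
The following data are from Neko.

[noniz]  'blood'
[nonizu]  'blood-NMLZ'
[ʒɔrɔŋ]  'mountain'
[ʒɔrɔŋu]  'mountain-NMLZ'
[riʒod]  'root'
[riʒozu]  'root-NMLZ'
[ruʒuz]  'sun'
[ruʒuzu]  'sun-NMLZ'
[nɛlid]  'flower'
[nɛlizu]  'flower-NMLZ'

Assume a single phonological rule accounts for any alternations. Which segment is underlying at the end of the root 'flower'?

The root 'flower' surfaces as [nɛlid] and [nɛlizu], with a stem-final [d] ~ [z] alternation.
If /z/ were underlying and a rule turned it into [d] in isolation, 'blood' would also alternate; but it has [z] in both [noniz] and [nonizu].
The alternation reflects intervocalic spirantization: voiced stops become fricatives between vowels. /d/ is underlying.

/d/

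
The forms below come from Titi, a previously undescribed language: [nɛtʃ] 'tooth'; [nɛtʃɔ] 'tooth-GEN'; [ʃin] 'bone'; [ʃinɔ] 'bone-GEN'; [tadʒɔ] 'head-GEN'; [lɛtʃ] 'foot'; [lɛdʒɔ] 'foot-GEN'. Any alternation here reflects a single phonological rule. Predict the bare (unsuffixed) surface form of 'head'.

The root 'foot' surfaces as [lɛtʃ] and [lɛdʒɔ], with a stem-final [tʃ] ~ [dʒ] alternation.
Compare 'tooth', with invariant [tʃ] in [nɛtʃ] and [nɛtʃɔ]: an analysis with underlying /tʃ/ and a rule producing [dʒ] before the GEN suffix would wrongly predict alternation here too.
So /dʒ/ is underlying, and a rule of word-final obstruent devoicing — voiced obstruents become voiceless word-finally — gives [tʃ].
The one attested form of 'head', [tadʒɔ], shows underlying /tadʒ/. Applying the same rule word-finally gives [tatʃ].

[tatʃ]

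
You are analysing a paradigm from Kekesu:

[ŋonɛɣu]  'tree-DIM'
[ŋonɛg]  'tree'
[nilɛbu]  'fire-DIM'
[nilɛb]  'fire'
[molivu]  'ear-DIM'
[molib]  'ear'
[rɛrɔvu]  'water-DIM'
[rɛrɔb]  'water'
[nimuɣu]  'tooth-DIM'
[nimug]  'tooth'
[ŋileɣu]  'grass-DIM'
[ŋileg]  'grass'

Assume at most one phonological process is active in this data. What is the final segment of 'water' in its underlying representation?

/v/

'water' shows [v] ~ [b] at the end of the stem ([rɛrɔvu] vs [rɛrɔb]).
If /b/ were underlying and a rule turned it into [v] before the DIM suffix, 'fire' would also alternate; but it has [b] in both [nilɛbu] and [nilɛb].
Therefore /v/ is basic and [b] is derived by word-final hardening (voiced fricatives become stops word-finally).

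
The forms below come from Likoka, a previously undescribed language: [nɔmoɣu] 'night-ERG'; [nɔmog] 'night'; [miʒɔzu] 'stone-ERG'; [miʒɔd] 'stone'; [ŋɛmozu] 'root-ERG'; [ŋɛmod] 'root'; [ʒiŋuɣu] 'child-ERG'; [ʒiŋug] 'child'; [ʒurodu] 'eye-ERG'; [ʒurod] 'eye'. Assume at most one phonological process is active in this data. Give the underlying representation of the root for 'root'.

/ŋɛmoz/

'root' shows [z] ~ [d] at the end of the stem ([ŋɛmozu] vs [ŋɛmod]).
But 'eye' keeps [d] in both environments ([ʒurodu], [ʒurod]), so there is no rule changing /d/ to [z] before the ERG suffix.
The underlying segment must be /z/; voiced fricatives become stops word-finally, yielding [d] there.
Hence 'root' is /ŋɛmoz/ underlyingly.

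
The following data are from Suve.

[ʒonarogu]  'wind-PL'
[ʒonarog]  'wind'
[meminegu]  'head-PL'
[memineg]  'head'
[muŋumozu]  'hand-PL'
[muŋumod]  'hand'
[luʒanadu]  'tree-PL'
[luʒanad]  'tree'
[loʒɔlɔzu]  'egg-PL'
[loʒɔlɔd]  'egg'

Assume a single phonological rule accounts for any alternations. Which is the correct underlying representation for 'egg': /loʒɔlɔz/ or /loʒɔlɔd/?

/loʒɔlɔz/

'egg' shows [z] ~ [d] at the end of the stem ([loʒɔlɔzu] vs [loʒɔlɔd]).
If /d/ were underlying and a rule turned it into [z] before the PL suffix, 'tree' would also alternate; but it has [d] in both [luʒanadu] and [luʒanad].
Therefore /z/ is basic and [d] is derived by word-final hardening (voiced fricatives become stops word-finally).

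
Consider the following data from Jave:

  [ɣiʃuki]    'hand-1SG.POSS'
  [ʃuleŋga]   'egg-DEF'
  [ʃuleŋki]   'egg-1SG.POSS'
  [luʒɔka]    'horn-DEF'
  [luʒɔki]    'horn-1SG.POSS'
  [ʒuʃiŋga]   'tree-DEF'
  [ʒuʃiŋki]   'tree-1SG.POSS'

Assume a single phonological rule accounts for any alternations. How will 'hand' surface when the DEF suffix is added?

[ɣiʃuka]

The DEF morpheme has two allomorphs, [-ga] and [-ka].
The 1SG.POSS suffix, which begins with [k], is invariant after every stem; so [k] is not altered by any rule here.
So the underlying form is /-ga/, and voiced stops become voiceless after a vowel.
After 'hand', which ends in a vowel, the suffix surfaces as [-ka], giving [ɣiʃuka].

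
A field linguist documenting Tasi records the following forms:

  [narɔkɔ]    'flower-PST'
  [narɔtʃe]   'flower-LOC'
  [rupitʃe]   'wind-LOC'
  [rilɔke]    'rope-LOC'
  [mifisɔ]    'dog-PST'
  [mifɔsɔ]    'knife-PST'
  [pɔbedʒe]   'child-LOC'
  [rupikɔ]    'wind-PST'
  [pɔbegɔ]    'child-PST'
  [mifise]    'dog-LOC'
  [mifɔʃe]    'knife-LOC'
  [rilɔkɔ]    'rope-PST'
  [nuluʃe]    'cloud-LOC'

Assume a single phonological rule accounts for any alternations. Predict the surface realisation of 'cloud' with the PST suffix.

The stem for 'knife' ends in [ʃ] in [mifɔʃe] but [s] in [mifɔsɔ].
The stem 'dog' ([mifise], [mifisɔ]) shows [s] unchanged in both environments, so [s] cannot be basic with [ʃ] derived before the LOC suffix.
So /ʃ/ is underlying, and a rule of depalatalization — palato-alveolar /tʃ/, /dʒ/ and /ʃ/ become [k], [g] and [s] when no front vowel follows — gives [s].
The one attested form of 'cloud', [nuluʃe], shows underlying /nuluʃ/. Applying the same rule when no front vowel follows gives [nulusɔ].

[nulusɔ]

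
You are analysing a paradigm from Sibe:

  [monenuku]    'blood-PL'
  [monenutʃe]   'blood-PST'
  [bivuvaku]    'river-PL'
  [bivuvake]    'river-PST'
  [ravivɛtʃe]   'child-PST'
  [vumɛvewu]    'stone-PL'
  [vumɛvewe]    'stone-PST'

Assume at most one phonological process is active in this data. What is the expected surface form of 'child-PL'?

In [monenuku] and [monenutʃe] the final segment of 'blood' alternates: [k] ~ [tʃ].
If /k/ were underlying and a rule turned it into [tʃ] before the PST suffix, 'river' would also alternate; but it has [k] in both [bivuvaku] and [bivuvake].
So /tʃ/ is underlying, and a rule of depalatalization — palato-alveolar /tʃ/ becomes [k] when no front vowel follows — gives [k].
The one attested form of 'child', [ravivɛtʃe], shows underlying /ravivɛtʃ/. Applying the same rule when no front vowel follows gives [ravivɛku].

[ravivɛku]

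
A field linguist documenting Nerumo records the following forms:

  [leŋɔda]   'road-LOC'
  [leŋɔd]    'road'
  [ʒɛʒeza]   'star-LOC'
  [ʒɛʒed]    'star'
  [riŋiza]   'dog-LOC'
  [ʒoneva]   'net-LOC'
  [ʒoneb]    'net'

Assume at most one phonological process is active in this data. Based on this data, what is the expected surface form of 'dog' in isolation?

The stem for 'star' ends in [z] in [ʒɛʒeza] but [d] in [ʒɛʒed].
The stem 'road' ([leŋɔda], [leŋɔd]) shows [d] unchanged in both environments, so [d] cannot be basic with [z] derived before the LOC suffix.
The underlying segment must be /z/; voiced fricatives become stops word-finally, yielding [d] there.
From [riŋiza] the stem 'dog' is /riŋiz/; word-finally this yields [riŋid].

[riŋid]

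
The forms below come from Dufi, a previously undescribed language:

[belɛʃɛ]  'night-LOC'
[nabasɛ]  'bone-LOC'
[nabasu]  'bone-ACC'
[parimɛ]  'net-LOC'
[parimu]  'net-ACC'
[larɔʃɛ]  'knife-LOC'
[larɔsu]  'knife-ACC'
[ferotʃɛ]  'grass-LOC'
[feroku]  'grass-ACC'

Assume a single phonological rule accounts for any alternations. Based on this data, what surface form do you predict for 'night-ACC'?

[belɛsu]

In [larɔʃɛ] and [larɔsu] the final segment of 'knife' alternates: [ʃ] ~ [s].
Compare 'bone', with invariant [s] in [nabasɛ] and [nabasu]: an analysis with underlying /s/ and a rule producing [ʃ] before the LOC suffix would wrongly predict alternation here too.
The alternation reflects depalatalization: palato-alveolar /tʃ/ and /ʃ/ become [k] and [s] when no front vowel follows. /ʃ/ is underlying.
The one attested form of 'night', [belɛʃɛ], shows underlying /belɛʃ/. Applying the same rule when no front vowel follows gives [belɛsu].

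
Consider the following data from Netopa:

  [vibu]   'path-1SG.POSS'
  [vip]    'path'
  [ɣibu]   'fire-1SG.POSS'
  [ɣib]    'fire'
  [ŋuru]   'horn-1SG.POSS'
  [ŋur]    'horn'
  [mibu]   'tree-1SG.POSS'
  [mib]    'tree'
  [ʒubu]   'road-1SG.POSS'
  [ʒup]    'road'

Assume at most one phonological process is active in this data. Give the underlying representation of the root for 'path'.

/vip/

The stem for 'path' ends in [b] in [vibu] but [p] in [vip].
If /b/ were underlying and a rule turned it into [p] in isolation, 'tree' would also alternate; but it has [b] in both [mibu] and [mib].
The alternation reflects intervocalic voicing: voiceless stops become voiced between vowels. /p/ is underlying.
The underlying form of 'path' is therefore /vip/.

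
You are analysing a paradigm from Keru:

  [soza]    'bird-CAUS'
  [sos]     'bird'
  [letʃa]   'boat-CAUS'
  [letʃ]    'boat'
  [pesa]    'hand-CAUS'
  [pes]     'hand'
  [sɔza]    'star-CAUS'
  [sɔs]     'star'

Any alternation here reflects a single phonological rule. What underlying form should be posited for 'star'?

In [sɔza] and [sɔs] the final segment of 'star' alternates: [z] ~ [s].
If /s/ were underlying and a rule turned it into [z] before the CAUS suffix, 'hand' would also alternate; but it has [s] in both [pesa] and [pes].
Therefore /z/ is basic and [s] is derived by word-final obstruent devoicing (voiced obstruents become voiceless word-finally).
The underlying form of 'star' is therefore /sɔz/.

/sɔz/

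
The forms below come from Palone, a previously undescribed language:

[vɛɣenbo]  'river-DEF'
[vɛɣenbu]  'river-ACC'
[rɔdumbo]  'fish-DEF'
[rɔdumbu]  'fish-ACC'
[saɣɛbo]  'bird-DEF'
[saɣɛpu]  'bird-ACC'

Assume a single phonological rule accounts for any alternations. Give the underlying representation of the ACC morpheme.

/-pu/

The ACC morpheme has two allomorphs, [-bu] and [-pu].
By contrast the DEF suffix keeps its initial [b] throughout — that segment must be underlying.
So the underlying form is /-pu/, and voiceless stops become voiced after a nasal.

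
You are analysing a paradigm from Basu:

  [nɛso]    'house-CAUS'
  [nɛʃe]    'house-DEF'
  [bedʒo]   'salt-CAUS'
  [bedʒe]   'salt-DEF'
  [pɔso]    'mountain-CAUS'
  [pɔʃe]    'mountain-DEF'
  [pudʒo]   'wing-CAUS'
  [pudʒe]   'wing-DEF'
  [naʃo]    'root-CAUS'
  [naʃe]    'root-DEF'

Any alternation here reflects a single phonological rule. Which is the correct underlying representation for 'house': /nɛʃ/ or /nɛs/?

/nɛs/

The root 'house' surfaces as [nɛso] and [nɛʃe], with a stem-final [s] ~ [ʃ] alternation.
Compare 'root', with invariant [ʃ] in [naʃo] and [naʃe]: an analysis with underlying /ʃ/ and a rule producing [s] before the CAUS suffix would wrongly predict alternation here too.
Therefore /s/ is basic and [ʃ] is derived by palatalization before a front vowel (/s/ becomes palato-alveolar [ʃ] before a front vowel).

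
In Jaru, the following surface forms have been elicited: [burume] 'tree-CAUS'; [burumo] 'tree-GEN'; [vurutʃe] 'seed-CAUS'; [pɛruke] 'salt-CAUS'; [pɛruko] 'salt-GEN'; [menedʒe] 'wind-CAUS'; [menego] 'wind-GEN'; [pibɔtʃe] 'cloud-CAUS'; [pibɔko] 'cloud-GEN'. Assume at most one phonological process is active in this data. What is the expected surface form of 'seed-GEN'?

[vuruko]

In [pibɔtʃe] and [pibɔko] the final segment of 'cloud' alternates: [tʃ] ~ [k].
But 'salt' keeps [k] in both environments ([pɛruke], [pɛruko]), so there is no rule changing /k/ to [tʃ] before the CAUS suffix.
The underlying segment must be /tʃ/; palato-alveolar /tʃ/ and /dʒ/ become [k] and [g] when no front vowel follows, yielding [k] there.
From [vurutʃe] the stem 'seed' is /vurutʃ/; when no front vowel follows this yields [vuruko].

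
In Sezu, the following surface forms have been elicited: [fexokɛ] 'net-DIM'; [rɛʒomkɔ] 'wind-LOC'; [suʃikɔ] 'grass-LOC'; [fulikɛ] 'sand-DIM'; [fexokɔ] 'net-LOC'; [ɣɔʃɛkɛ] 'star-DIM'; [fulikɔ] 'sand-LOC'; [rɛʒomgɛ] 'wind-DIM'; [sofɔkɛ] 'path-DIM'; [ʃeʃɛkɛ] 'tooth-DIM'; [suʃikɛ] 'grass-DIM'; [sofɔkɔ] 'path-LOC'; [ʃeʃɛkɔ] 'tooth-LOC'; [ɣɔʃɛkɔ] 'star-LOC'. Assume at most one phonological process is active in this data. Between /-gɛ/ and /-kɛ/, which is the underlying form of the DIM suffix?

The DIM suffix surfaces as [-gɛ] and [-kɛ], depending on the final segment of the stem.
By contrast the LOC suffix keeps its initial [k] throughout — that segment must be underlying.
The DIM suffix is therefore /-gɛ/ underlyingly, with post-vocalic devoicing: voiced stops become voiceless after a vowel.

/-gɛ/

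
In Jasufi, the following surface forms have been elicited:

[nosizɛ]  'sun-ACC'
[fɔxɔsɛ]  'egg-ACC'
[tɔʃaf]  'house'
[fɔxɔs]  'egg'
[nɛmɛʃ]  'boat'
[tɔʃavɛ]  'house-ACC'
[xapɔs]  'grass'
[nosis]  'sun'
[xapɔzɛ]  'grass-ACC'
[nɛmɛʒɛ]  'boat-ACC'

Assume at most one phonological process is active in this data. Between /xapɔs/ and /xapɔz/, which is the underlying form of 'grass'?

'grass' shows [z] ~ [s] at the end of the stem ([xapɔzɛ] vs [xapɔs]).
Compare 'egg', with invariant [s] in [fɔxɔsɛ] and [fɔxɔs]: an analysis with underlying /s/ and a rule producing [z] before the ACC suffix would wrongly predict alternation here too.
So /z/ is underlying, and a rule of word-final obstruent devoicing — voiced obstruents become voiceless word-finally — gives [s].

/xapɔz/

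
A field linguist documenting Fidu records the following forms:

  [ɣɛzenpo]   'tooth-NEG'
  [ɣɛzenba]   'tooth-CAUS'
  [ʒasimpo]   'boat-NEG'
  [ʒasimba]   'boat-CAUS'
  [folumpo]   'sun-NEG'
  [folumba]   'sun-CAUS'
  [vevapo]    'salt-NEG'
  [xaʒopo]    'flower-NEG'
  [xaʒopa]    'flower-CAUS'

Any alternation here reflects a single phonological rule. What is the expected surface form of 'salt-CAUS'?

The CAUS morpheme has two allomorphs, [-ba] and [-pa].
The NEG suffix, which begins with [p], is invariant after every stem; so [p] is not altered by any rule here.
The CAUS suffix is therefore /-ba/ underlyingly, with post-vocalic devoicing: voiced stops become voiceless after a vowel.
After 'salt', which ends in a vowel, the suffix surfaces as [-pa], giving [vevapa].

[vevapa]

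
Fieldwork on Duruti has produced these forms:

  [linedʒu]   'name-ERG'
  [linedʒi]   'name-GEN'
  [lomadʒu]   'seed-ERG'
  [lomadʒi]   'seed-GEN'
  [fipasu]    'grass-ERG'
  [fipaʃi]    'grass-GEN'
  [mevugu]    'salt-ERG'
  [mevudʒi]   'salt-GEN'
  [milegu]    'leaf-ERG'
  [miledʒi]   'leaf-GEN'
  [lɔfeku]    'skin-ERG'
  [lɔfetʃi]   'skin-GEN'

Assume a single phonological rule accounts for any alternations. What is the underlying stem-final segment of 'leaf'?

/g/

The root 'leaf' surfaces as [milegu] and [miledʒi], with a stem-final [g] ~ [dʒ] alternation.
If /dʒ/ were underlying and a rule turned it into [g] before the ERG suffix, 'seed' would also alternate; but it has [dʒ] in both [lomadʒu] and [lomadʒi].
So /g/ is underlying, and a rule of palatalization before a front vowel — /k/, /g/ and /s/ become palato-alveolar [tʃ], [dʒ] and [ʃ] before a front vowel — gives [dʒ].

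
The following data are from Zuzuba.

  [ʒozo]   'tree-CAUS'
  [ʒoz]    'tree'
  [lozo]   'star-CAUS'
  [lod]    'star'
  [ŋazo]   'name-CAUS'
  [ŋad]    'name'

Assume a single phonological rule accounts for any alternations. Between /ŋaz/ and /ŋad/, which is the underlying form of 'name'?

/ŋad/

The stem for 'name' ends in [z] in [ŋazo] but [d] in [ŋad].
But 'tree' keeps [z] in both environments ([ʒozo], [ʒoz]), so there is no rule changing /z/ to [d] in isolation.
The underlying segment must be /d/; voiced stops become fricatives between vowels, yielding [z] there.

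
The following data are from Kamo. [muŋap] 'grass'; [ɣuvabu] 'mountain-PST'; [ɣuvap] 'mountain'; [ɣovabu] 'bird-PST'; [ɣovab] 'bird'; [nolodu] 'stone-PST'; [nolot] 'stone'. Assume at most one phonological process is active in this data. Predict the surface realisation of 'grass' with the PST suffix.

[muŋabu]

The root 'mountain' surfaces as [ɣuvabu] and [ɣuvap], with a stem-final [b] ~ [p] alternation.
If /b/ were underlying and a rule turned it into [p] in isolation, 'bird' would also alternate; but it has [b] in both [ɣovabu] and [ɣovab].
The alternation reflects intervocalic voicing: voiceless stops become voiced between vowels. /p/ is underlying.
The one attested form of 'grass', [muŋap], shows underlying /muŋap/. Applying the same rule between vowels gives [muŋabu].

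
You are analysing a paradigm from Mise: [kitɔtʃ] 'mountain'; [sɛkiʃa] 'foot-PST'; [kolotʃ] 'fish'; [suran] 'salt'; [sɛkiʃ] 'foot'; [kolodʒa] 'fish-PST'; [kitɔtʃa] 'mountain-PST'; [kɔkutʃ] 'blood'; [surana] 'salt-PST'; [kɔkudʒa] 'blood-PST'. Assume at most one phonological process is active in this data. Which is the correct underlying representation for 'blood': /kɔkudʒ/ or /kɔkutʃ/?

The root 'blood' surfaces as [kɔkudʒa] and [kɔkutʃ], with a stem-final [dʒ] ~ [tʃ] alternation.
If /tʃ/ were underlying and a rule turned it into [dʒ] before the PST suffix, 'mountain' would also alternate; but it has [tʃ] in both [kitɔtʃa] and [kitɔtʃ].
Therefore /dʒ/ is basic and [tʃ] is derived by word-final obstruent devoicing (voiced obstruents become voiceless word-finally).

/kɔkudʒ/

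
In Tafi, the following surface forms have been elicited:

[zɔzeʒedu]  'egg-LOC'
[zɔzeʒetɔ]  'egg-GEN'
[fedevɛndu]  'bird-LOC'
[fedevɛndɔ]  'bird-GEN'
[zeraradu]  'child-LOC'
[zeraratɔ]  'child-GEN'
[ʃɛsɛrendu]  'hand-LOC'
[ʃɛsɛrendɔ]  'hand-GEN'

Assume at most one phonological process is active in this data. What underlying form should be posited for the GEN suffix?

The GEN morpheme has two allomorphs, [-dɔ] and [-tɔ].
By contrast the LOC suffix keeps its initial [d] throughout — that segment must be underlying.
The GEN suffix is therefore /-tɔ/ underlyingly, with post-nasal voicing: voiceless stops become voiced after a nasal.

/-tɔ/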